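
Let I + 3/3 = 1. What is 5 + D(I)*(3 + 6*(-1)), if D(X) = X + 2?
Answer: -1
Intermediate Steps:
I = 0 (I = -1 + 1 = 0)
D(X) = 2 + X
5 + D(I)*(3 + 6*(-1)) = 5 + (2 + 0)*(3 + 6*(-1)) = 5 + 2*(3 - 6) = 5 + 2*(-3) = 5 - 6 = -1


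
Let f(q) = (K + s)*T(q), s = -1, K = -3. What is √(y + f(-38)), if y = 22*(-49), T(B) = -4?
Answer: 3*I*√118 ≈ 32.588*I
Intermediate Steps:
y = -1078
f(q) = 16 (f(q) = (-3 - 1)*(-4) = -4*(-4) = 16)
√(y + f(-38)) = √(-1078 + 16) = √(-1062) = 3*I*√118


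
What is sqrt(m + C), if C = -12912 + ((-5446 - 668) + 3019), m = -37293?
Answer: 10*I*sqrt(533) ≈ 230.87*I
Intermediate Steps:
C = -16007 (C = -12912 + (-6114 + 3019) = -12912 - 3095 = -16007)
sqrt(m + C) = sqrt(-37293 - 16007) = sqrt(-53300) = 10*I*sqrt(533)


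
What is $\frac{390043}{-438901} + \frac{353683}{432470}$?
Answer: $- \frac{227967353}{3217144330} \approx -0.07086$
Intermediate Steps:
$\frac{390043}{-438901} + \frac{353683}{432470} = 390043 \left(- \frac{1}{438901}\right) + 353683 \cdot \frac{1}{432470} = - \frac{390043}{438901} + \frac{353683}{432470} = - \frac{227967353}{3217144330}$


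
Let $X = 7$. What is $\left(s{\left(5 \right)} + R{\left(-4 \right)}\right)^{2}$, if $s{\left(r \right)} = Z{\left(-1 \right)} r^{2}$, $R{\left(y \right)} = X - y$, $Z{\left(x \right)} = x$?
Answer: $196$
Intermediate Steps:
$R{\left(y \right)} = 7 - y$
$s{\left(r \right)} = - r^{2}$
$\left(s{\left(5 \right)} + R{\left(-4 \right)}\right)^{2} = \left(- 5^{2} + \left(7 - -4\right)\right)^{2} = \left(\left(-1\right) 25 + \left(7 + 4\right)\right)^{2} = \left(-25 + 11\right)^{2} = \left(-14\right)^{2} = 196$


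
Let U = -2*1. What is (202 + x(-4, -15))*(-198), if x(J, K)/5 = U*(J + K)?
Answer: -77616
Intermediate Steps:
U = -2
x(J, K) = -10*J - 10*K (x(J, K) = 5*(-2*(J + K)) = 5*(-2*J - 2*K) = -10*J - 10*K)
(202 + x(-4, -15))*(-198) = (202 + (-10*(-4) - 10*(-15)))*(-198) = (202 + (40 + 150))*(-198) = (202 + 190)*(-198) = 392*(-198) = -77616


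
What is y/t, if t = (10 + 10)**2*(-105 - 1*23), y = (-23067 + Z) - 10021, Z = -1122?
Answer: 3421/5120 ≈ 0.66816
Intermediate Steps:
y = -34210 (y = (-23067 - 1122) - 10021 = -24189 - 10021 = -34210)
t = -51200 (t = 20**2*(-105 - 23) = 400*(-128) = -51200)
y/t = -34210/(-51200) = -34210*(-1/51200) = 3421/5120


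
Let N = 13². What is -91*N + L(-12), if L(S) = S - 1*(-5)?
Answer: -15386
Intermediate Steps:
L(S) = 5 + S (L(S) = S + 5 = 5 + S)
N = 169
-91*N + L(-12) = -91*169 + (5 - 12) = -15379 - 7 = -15386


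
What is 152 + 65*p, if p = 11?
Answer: 867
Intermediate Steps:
152 + 65*p = 152 + 65*11 = 152 + 715 = 867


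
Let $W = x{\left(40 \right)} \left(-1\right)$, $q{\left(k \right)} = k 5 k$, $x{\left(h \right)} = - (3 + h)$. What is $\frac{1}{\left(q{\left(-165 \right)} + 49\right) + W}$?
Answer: $\frac{1}{136217} \approx 7.3412 \cdot 10^{-6}$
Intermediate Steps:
$x{\left(h \right)} = -3 - h$
$q{\left(k \right)} = 5 k^{2}$ ($q{\left(k \right)} = 5 k k = 5 k^{2}$)
$W = 43$ ($W = \left(-3 - 40\right) \left(-1\right) = \left(-43\right) \left(-1\right) = 43$)
$\frac{1}{\left(q{\left(-165 \right)} + 49\right) + W} = \frac{1}{\left(5 \left(-165\right)^{2} + 49\right) + 43} = \frac{1}{\left(5 \cdot 27225 + 49\right) + 43} = \frac{1}{\left(136125 + 49\right) + 43} = \frac{1}{136174 + 43} = \frac{1}{136217}$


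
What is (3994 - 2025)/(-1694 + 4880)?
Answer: 1969/3186 ≈ 0.61802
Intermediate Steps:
(3994 - 2025)/(-1694 + 4880) = 1969/3186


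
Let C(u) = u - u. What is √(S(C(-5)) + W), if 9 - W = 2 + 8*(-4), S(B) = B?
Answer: √39 ≈ 6.2450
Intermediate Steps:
C(u) = 0
W = 39 (W = 9 - (2 + 8*(-4)) = 9 - (2 - 32) = 9 - 1*(-30) = 9 + 30 = 39)
√(S(C(-5)) + W) = √(0 + 39) = √39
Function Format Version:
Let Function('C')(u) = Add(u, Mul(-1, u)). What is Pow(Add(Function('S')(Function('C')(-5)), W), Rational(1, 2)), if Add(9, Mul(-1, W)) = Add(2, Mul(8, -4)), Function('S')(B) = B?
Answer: Pow(39, Rational(1, 2)) ≈ 6.2450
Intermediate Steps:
Function('C')(u) = 0
W = 39 (W = Add(9, Mul(-1, Add(2, Mul(8, -4)))) = Add(9, Mul(-1, Add(2, -32))) = Add(9, Mul(-1, -30)) = Add(9, 30) = 39)
Pow(Add(Function('S')(Function('C')(-5)), W), Rational(1, 2)) = Pow(Add(0, 39), Rational(1, 2)) = Pow(39, Rational(1, 2))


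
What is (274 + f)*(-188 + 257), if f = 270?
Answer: 37536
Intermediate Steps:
(274 + f)*(-188 + 257) = (274 + 270)*(-188 + 257) = 544*69 = 37536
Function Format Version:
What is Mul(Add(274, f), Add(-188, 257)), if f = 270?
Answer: 37536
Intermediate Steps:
Mul(Add(274, f), Add(-188, 257)) = Mul(Add(274, 270), Add(-188, 257)) = Mul(544, 69) = 37536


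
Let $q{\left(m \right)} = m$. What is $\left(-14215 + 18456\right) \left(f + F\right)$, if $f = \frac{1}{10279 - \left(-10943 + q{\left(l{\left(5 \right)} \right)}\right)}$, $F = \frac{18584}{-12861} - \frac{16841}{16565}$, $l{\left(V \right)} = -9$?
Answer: $- \frac{5246630146215874}{502567174935} \approx -10440.0$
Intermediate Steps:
$F = - \frac{524436061}{213042465}$ ($F = 18584 \left(- \frac{1}{12861}\right) - \frac{16841}{16565} = - \frac{18584}{12861} - \frac{16841}{16565} = - \frac{524436061}{213042465} \approx -2.4617$)
$f = \frac{1}{21231}$ ($f = \frac{1}{10279 + \left(10943 - -9\right)} = \frac{1}{10279 + \left(10943 + 9\right)} = \frac{1}{10279 + 10952} = \frac{1}{21231} \approx 4.7101 \cdot 10^{-5}$)
$\left(-14215 + 18456\right) \left(f + F\right) = \left(-14215 + 18456\right) \left(\frac{1}{21231} - \frac{524436061}{213042465}\right) = 4241 \left(- \frac{1237120996514}{502567174935}\right) = - \frac{5246630146215874}{502567174935}$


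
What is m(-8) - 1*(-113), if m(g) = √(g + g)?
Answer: 113 + 4*I ≈ 113.0 + 4.0*I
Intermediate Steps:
m(g) = √2*√g (m(g) = √(2*g) = √2*√g)
m(-8) - 1*(-113) = √2*√(-8) - 1*(-113) = √2*(2*I*√2) + 113 = 4*I + 113 = 113 + 4*I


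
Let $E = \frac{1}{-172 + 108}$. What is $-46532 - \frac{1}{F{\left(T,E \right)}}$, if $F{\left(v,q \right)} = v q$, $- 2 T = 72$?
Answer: $- \frac{418804}{9} \approx -46534.0$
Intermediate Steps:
$T = -36$ ($T = \left(- \frac{1}{2}\right) 72 = -36$)
$E = - \frac{1}{64}$ ($E = \frac{1}{-64} = - \frac{1}{64} \approx -0.015625$)
$F{\left(v,q \right)} = q v$
$-46532 - \frac{1}{F{\left(T,E \right)}} = -46532 - \frac{1}{\left(- \frac{1}{64}\right) \left(-36\right)} = -46532 - \frac{1}{\frac{9}{16}} = -46532 - \frac{16}{9} = - \frac{418804}{9}$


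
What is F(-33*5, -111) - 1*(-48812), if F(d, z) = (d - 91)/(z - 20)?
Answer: 6394628/131 ≈ 48814.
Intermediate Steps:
F(d, z) = (-91 + d)/(-20 + z)
F(-33*5, -111) - 1*(-48812) = (-91 - 33*5)/(-20 - 111) - 1*(-48812) = (-91 - 165)/(-131) + 48812 = -1/131*(-256) + 48812 = 256/131 + 48812 = 6394628/131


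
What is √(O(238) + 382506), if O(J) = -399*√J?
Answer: √(382506 - 399*√238) ≈ 613.47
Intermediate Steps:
√(O(238) + 382506) = √(-399*√238 + 382506) = √(382506 - 399*√238)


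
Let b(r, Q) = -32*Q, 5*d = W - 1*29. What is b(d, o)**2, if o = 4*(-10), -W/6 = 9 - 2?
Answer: 1638400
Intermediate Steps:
W = -42 (W = -6*(9 - 2) = -6*7 = -42)
d = -71/5 (d = (-42 - 1*29)/5 = (-42 - 29)/5 = (1/5)*(-71) = -71/5 ≈ -14.200)
o = -40
b(d, o)**2 = (-32*(-40))**2 = 1280**2 = 1638400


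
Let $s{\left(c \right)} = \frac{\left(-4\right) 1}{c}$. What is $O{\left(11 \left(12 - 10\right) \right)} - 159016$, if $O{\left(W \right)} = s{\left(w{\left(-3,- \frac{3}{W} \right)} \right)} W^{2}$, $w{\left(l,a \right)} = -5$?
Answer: $- \frac{793144}{5} \approx -1.5863 \cdot 10^{5}$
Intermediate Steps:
$s{\left(c \right)} = - \frac{4}{c}$
$O{\left(W \right)} = \frac{4 W^{2}}{5}$ ($O{\left(W \right)} = - \frac{4}{-5} W^{2} = \left(-4\right) \left(- \frac{1}{5}\right) W^{2} = \frac{4 W^{2}}{5}$)
$O{\left(11 \left(12 - 10\right) \right)} - 159016 = \frac{4 \left(11 \left(12 - 10\right)\right)^{2}}{5} - 159016 = \frac{4 \left(11 \cdot 2\right)^{2}}{5} - 159016 = \frac{4 \cdot 22^{2}}{5} - 159016 = \frac{4}{5} \cdot 484 - 159016 = \frac{1936}{5} - 159016 = - \frac{793144}{5}$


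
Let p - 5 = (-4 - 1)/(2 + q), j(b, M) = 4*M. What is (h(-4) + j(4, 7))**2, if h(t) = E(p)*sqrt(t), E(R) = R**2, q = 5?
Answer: -1357616/2401 + 14400*I/7 ≈ -565.44 + 2057.1*I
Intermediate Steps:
p = 30/7 (p = 5 + (-4 - 1)/(2 + 5) = 5 - 5/7 = 30/7 ≈ 4.2857)
h(t) = 900*sqrt(t)/49 (h(t) = (30/7)**2*sqrt(t) = 900*sqrt(t)/49)
(h(-4) + j(4, 7))**2 = (900*sqrt(-4)/49 + 4*7)**2 = (900*(2*I)/49 + 28)**2 = (1800*I/49 + 28)**2 = (28 + 1800*I/49)**2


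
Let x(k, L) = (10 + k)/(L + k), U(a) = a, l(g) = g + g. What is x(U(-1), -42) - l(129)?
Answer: -11103/43 ≈ -258.21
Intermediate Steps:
l(g) = 2*g
x(k, L) = (10 + k)/(L + k)
x(U(-1), -42) - l(129) = (10 - 1)/(-42 - 1) - 2*129 = 9/(-43) - 1*258 = -1/43*9 - 258 = -9/43 - 258 = -11103/43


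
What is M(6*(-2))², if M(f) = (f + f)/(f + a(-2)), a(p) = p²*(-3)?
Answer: 1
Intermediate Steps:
a(p) = -3*p²
M(f) = 2*f/(-12 + f) (M(f) = (f + f)/(f - 3*(-2)²) = (2*f)/(f - 3*4) = (2*f)/(f - 12) = (2*f)/(-12 + f) = 2*f/(-12 + f))
M(6*(-2))² = (2*(6*(-2))/(-12 + 6*(-2)))² = (2*(-12)/(-12 - 12))² = (2*(-12)/(-24))² = (2*(-12)*(-1/24))² = 1² = 1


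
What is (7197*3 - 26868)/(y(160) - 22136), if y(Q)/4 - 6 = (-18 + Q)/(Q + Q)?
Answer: 70360/294803 ≈ 0.23867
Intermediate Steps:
y(Q) = 24 + 2*(-18 + Q)/Q (y(Q) = 24 + 4*((-18 + Q)/(Q + Q)) = 24 + 4*((-18 + Q)/((2*Q))) = 24 + 4*((-18 + Q)*(1/(2*Q))) = 24 + 4*((-18 + Q)/(2*Q)) = 24 + 2*(-18 + Q)/Q)
(7197*3 - 26868)/(y(160) - 22136) = (7197*3 - 26868)/((26 - 36/160) - 22136) = (21591 - 26868)/((26 - 36*1/160) - 22136) = -5277/((26 - 9/40) - 22136) = -5277/(1031/40 - 22136) = -5277/(-884409/40) = -5277*(-40/884409) = 70360/294803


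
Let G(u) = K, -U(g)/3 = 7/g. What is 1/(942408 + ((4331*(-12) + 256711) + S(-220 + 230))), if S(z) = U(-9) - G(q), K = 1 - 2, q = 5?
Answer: 3/3441451 ≈ 8.7173e-7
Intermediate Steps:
U(g) = -21/g
K = -1
G(u) = -1
S(z) = 10/3 (S(z) = -21/(-9) - 1*(-1) = -21*(-1/9) + 1 = 7/3 + 1 = 10/3)
1/(942408 + ((4331*(-12) + 256711) + S(-220 + 230))) = 1/(942408 + ((4331*(-12) + 256711) + 10/3)) = 1/(942408 + ((-51972 + 256711) + 10/3)) = 1/(942408 + (204739 + 10/3)) = 1/(942408 + 614227/3) = 1/(3441451/3) = 3/3441451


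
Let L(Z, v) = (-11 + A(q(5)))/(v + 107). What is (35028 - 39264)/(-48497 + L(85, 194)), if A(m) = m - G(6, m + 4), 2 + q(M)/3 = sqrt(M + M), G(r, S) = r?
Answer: 1861249101432/21309050966431 + 1912554*sqrt(10)/106545254832155 ≈ 0.087345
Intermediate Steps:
q(M) = -6 + 3*sqrt(2)*sqrt(M) (q(M) = -6 + 3*sqrt(M + M) = -6 + 3*sqrt(2*M) = -6 + 3*(sqrt(2)*sqrt(M)) = -6 + 3*sqrt(2)*sqrt(M))
A(m) = -6 + m (A(m) = m - 1*6 = m - 6 = -6 + m)
L(Z, v) = (-23 + 3*sqrt(10))/(107 + v) (L(Z, v) = (-11 + (-6 + (-6 + 3*sqrt(2)*sqrt(5))))/(v + 107) = (-11 + (-6 + (-6 + 3*sqrt(10))))/(107 + v) = (-11 + (-12 + 3*sqrt(10)))/(107 + v) = (-23 + 3*sqrt(10))/(107 + v))
(35028 - 39264)/(-48497 + L(85, 194)) = (35028 - 39264)/(-48497 + (-23 + 3*sqrt(10))/(107 + 194)) = -4236/(-48497 + (-23 + 3*sqrt(10))/301) = -4236/(-48497 + (-23/301 + 3*sqrt(10)/301)) = -4236/(-14597620/301 + 3*sqrt(10)/301)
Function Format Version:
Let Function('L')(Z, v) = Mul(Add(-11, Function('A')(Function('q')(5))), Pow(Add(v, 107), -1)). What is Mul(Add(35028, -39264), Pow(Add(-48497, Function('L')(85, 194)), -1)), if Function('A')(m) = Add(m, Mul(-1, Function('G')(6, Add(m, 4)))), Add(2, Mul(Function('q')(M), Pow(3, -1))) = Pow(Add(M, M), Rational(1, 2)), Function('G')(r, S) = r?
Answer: Add(Rational(1861249101432, 21309050966431), Mul(Rational(1912554, 106545254832155), Pow(10, Rational(1, 2)))) ≈ 0.087345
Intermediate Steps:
Function('q')(M) = Add(-6, Mul(3, Pow(2, Rational(1, 2)), Pow(M, Rational(1, 2)))) (Function('q')(M) = Add(-6, Mul(3, Pow(Add(M, M), Rational(1, 2)))) = Add(-6, Mul(3, Pow(Mul(2, M), Rational(1, 2)))) = Add(-6, Mul(3, Mul(Pow(2, Rational(1, 2)), Pow(M, Rational(1, 2))))) = Add(-6, Mul(3, Pow(2, Rational(1, 2)), Pow(M, Rational(1, 2)))))
Function('A')(m) = Add(-6, m) (Function('A')(m) = Add(m, Mul(-1, 6)) = Add(m, -6) = Add(-6, m))
Function('L')(Z, v) = Mul(Pow(Add(107, v), -1), Add(-23, Mul(3, Pow(10, Rational(1, 2))))) (Function('L')(Z, v) = Mul(Add(-11, Add(-6, Add(-6, Mul(3, Pow(2, Rational(1, 2)), Pow(5, Rational(1, 2)))))), Pow(Add(v, 107), -1)) = Mul(Add(-11, Add(-6, Add(-6, Mul(3, Pow(10, Rational(1, 2)))))), Pow(Add(107, v), -1)) = Mul(Add(-11, Add(-12, Mul(3, Pow(10, Rational(1, 2))))), Pow(Add(107, v), -1)) = Mul(Add(-23, Mul(3, Pow(10, Rational(1, 2)))), Pow(Add(107, v), -1)) = Mul(Pow(Add(107, v), -1), Add(-23, Mul(3, Pow(10, Rational(1, 2))))))
Mul(Add(35028, -39264), Pow(Add(-48497, Function('L')(85, 194)), -1)) = Mul(Add(35028, -39264), Pow(Add(-48497, Mul(Pow(Add(107, 194), -1), Add(-23, Mul(3, Pow(10, Rational(1, 2)))))), -1)) = Mul(-4236, Pow(Add(-48497, Mul(Pow(301, -1), Add(-23, Mul(3, Pow(10, Rational(1, 2)))))), -1)) = Mul(-4236, Pow(Add(-48497, Mul(Rational(1, 301), Add(-23, Mul(3, Pow(10, Rational(1, 2)))))), -1)) = Mul(-4236, Pow(Add(-48497, Add(Rational(-23, 301), Mul(Rational(3, 301), Pow(10, Rational(1, 2))))), -1)) = Mul(-4236, Pow(Add(Rational(-14597620, 301), Mul(Rational(3, 301), Pow(10, Rational(1, 2)))), -1))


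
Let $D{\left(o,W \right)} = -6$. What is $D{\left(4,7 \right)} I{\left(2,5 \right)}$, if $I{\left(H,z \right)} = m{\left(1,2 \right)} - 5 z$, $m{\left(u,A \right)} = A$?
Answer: $138$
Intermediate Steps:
$I{\left(H,z \right)} = 2 - 5 z$
$D{\left(4,7 \right)} I{\left(2,5 \right)} = - 6 \left(2 - 25\right) = \left(-6\right) \left(-23\right) = 138$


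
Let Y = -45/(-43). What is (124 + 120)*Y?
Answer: 10980/43 ≈ 255.35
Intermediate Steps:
Y = 45/43 (Y = -45*(-1/43) = 45/43 ≈ 1.0465)
(124 + 120)*Y = (124 + 120)*(45/43) = 244*(45/43) = 10980/43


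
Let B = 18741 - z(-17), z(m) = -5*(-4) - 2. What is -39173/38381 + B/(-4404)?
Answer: -297041785/56343308 ≈ -5.2720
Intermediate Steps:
z(m) = 18 (z(m) = 20 - 2 = 18)
B = 18723 (B = 18741 - 1*18 = 18741 - 18 = 18723)
-39173/38381 + B/(-4404) = -39173/38381 + 18723/(-4404) = -39173*1/38381 + 18723*(-1/4404) = -39173/38381 - 6241/1468 = -297041785/56343308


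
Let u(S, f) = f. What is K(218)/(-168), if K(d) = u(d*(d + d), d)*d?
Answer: -11881/42 ≈ -282.88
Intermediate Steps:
K(d) = d² (K(d) = d*d = d²)
K(218)/(-168) = 218²/(-168) = 47524*(-1/168) = -11881/42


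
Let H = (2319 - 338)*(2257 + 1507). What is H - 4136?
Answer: 7452348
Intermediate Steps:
H = 7456484 (H = 1981*3764 = 7456484)
H - 4136 = 7456484 - 4136 = 7452348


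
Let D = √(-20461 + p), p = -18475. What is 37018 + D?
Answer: 37018 + 2*I*√9734 ≈ 37018.0 + 197.32*I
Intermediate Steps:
D = 2*I*√9734 (D = √(-20461 - 18475) = √(-38936) = 2*I*√9734 ≈ 197.32*I)
37018 + D = 37018 + 2*I*√9734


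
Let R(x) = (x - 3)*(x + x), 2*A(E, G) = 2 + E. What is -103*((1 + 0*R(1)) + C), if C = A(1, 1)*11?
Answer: -3605/2 ≈ -1802.5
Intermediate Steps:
A(E, G) = 1 + E/2 (A(E, G) = (2 + E)/2 = 1 + E/2)
R(x) = 2*x*(-3 + x) (R(x) = (-3 + x)*(2*x) = 2*x*(-3 + x))
C = 33/2 (C = (1 + (½)*1)*11 = (1 + ½)*11 = (3/2)*11 = 33/2 ≈ 16.500)
-103*((1 + 0*R(1)) + C) = -103*((1 + 0*(2*1*(-3 + 1))) + 33/2) = -103*((1 + 0*(2*1*(-2))) + 33/2) = -103*((1 + 0*(-4)) + 33/2) = -103*((1 + 0) + 33/2) = -103*(1 + 33/2) = -103*35/2 = -3605/2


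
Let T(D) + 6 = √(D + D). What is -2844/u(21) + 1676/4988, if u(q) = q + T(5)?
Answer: -247009/1247 + 2844*√10/215 ≈ -156.25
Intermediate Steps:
T(D) = -6 + √2*√D (T(D) = -6 + √(D + D) = -6 + √(2*D) = -6 + √2*√D)
u(q) = -6 + q + √10 (u(q) = q + (-6 + √2*√5) = q + (-6 + √10) = -6 + q + √10)
-2844/u(21) + 1676/4988 = -2844/(-6 + 21 + √10) + 1676/4988 = -2844/(15 + √10) + 1676*(1/4988) = -2844/(15 + √10) + 419/1247 = 419/1247 - 2844/(15 + √10)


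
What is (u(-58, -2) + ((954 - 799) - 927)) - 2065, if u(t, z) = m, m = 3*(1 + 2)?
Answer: -2828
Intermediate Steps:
m = 9 (m = 3*3 = 9)
u(t, z) = 9
(u(-58, -2) + ((954 - 799) - 927)) - 2065 = (9 + ((954 - 799) - 927)) - 2065 = (9 + (155 - 927)) - 2065 = (9 - 772) - 2065 = -763 - 2065 = -2828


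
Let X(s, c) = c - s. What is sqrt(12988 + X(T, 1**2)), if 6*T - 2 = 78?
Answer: sqrt(116781)/3 ≈ 113.91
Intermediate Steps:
T = 40/3 (T = 1/3 + (1/6)*78 = 1/3 + 13 = 40/3 ≈ 13.333)
sqrt(12988 + X(T, 1**2)) = sqrt(12988 + (1**2 - 1*40/3)) = sqrt(12988 + (1 - 40/3)) = sqrt(12988 - 37/3) = sqrt(38927/3) = sqrt(116781)/3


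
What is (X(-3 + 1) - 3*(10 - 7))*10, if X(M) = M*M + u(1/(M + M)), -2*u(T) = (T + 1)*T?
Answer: -785/16 ≈ -49.063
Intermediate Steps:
u(T) = -T*(1 + T)/2 (u(T) = -(T + 1)*T/2 = -(1 + T)*T/2 = -T*(1 + T)/2)
X(M) = M² - (1 + 1/(2*M))/(4*M) (X(M) = M*M - (1 + 1/(M + M))/(2*(M + M)) = M² - (1 + 1/(2*M))/(2*(2*M)) = M² - 1/(2*M)*(1 + 1/(2*M))/2 = M² - (1 + 1/(2*M))/(4*M))
(X(-3 + 1) - 3*(10 - 7))*10 = ((-⅛ + (-3 + 1)⁴ - (-3 + 1)/4)/(-3 + 1)² - 3*(10 - 7))*10 = ((-⅛ + (-2)⁴ - ¼*(-2))/(-2)² - 3*3)*10 = ((-⅛ + 16 + ½)/4 - 9)*10 = ((¼)*(131/8) - 9)*10 = (131/32 - 9)*10 = -157/32*10 = -785/16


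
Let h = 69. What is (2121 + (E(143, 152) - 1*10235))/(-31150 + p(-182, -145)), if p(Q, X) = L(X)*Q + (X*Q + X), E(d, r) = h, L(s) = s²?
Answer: 1609/766291 ≈ 0.0020997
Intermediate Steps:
E(d, r) = 69
p(Q, X) = X + Q*X + Q*X² (p(Q, X) = X²*Q + (X*Q + X) = Q*X² + (Q*X + X) = Q*X² + (X + Q*X) = X + Q*X + Q*X²)
(2121 + (E(143, 152) - 1*10235))/(-31150 + p(-182, -145)) = (2121 + (69 - 1*10235))/(-31150 - 145*(1 - 182 - 182*(-145))) = (2121 + (69 - 10235))/(-31150 - 145*(1 - 182 + 26390)) = (2121 - 10166)/(-31150 - 145*26209) = -8045/(-31150 - 3800305) = -8045/(-3831455) = -8045*(-1/3831455) = 1609/766291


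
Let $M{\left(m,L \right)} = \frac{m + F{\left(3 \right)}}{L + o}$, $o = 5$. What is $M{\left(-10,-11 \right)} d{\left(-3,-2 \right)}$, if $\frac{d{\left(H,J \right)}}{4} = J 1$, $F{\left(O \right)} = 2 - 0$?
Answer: $- \frac{32}{3} \approx -10.667$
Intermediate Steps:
$F{\left(O \right)} = 2$ ($F{\left(O \right)} = 2 + 0 = 2$)
$M{\left(m,L \right)} = \frac{2 + m}{5 + L}$ ($M{\left(m,L \right)} = \frac{m + 2}{L + 5} = \frac{2 + m}{5 + L}$)
$d{\left(H,J \right)} = 4 J$ ($d{\left(H,J \right)} = 4 J 1 = 4 J$)
$M{\left(-10,-11 \right)} d{\left(-3,-2 \right)} = \frac{2 - 10}{5 - 11} \cdot 4 \left(-2\right) = \frac{1}{-6} \left(-8\right) \left(-8\right) = \left(- \frac{1}{6}\right) \left(-8\right) \left(-8\right) = \frac{4}{3} \left(-8\right) = - \frac{32}{3}$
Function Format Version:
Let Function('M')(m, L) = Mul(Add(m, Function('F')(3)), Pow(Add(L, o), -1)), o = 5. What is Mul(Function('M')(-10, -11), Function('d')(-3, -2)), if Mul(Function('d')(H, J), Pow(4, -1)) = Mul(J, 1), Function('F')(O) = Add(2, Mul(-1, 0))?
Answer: Rational(-32, 3) ≈ -10.667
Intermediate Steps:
Function('F')(O) = 2 (Function('F')(O) = Add(2, 0) = 2)
Function('M')(m, L) = Mul(Pow(Add(5, L), -1), Add(2, m)) (Function('M')(m, L) = Mul(Add(m, 2), Pow(Add(L, 5), -1)) = Mul(Add(2, m), Pow(Add(5, L), -1)) = Mul(Pow(Add(5, L), -1), Add(2, m)))
Function('d')(H, J) = Mul(4, J) (Function('d')(H, J) = Mul(4, Mul(J, 1)) = Mul(4, J))
Mul(Function('M')(-10, -11), Function('d')(-3, -2)) = Mul(Mul(Pow(Add(5, -11), -1), Add(2, -10)), Mul(4, -2)) = Mul(Mul(Pow(-6, -1), -8), -8) = Mul(Mul(Rational(-1, 6), -8), -8) = Mul(Rational(4, 3), -8) = Rational(-32, 3)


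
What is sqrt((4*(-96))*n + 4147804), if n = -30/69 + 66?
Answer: 2*sqrt(545217415)/23 ≈ 2030.4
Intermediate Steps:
n = 1508/23 (n = -30*1/69 + 66 = -10/23 + 66 = 1508/23 ≈ 65.565)
sqrt((4*(-96))*n + 4147804) = sqrt((4*(-96))*(1508/23) + 4147804) = sqrt(-384*1508/23 + 4147804) = sqrt(-579072/23 + 4147804) = sqrt(94820420/23) = 2*sqrt(545217415)/23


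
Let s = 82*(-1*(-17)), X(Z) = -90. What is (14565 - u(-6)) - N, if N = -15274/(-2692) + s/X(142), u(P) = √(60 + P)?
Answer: 882796547/60570 - 3*√6 ≈ 14567.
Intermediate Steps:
s = 1394 (s = 82*17 = 1394)
N = -594497/60570 (N = -15274/(-2692) + 1394/(-90) = -15274*(-1/2692) + 1394*(-1/90) = 7637/1346 - 697/45 = -594497/60570 ≈ -9.8150)
(14565 - u(-6)) - N = (14565 - √(60 - 6)) - 1*(-594497/60570) = (14565 - √54) + 594497/60570 = (14565 - 3*√6) + 594497/60570 = 882796547/60570 - 3*√6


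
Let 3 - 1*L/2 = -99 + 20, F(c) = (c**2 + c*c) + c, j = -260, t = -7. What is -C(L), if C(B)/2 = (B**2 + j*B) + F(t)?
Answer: 31306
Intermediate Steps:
F(c) = c + 2*c**2 (F(c) = (c**2 + c**2) + c = 2*c**2 + c = c + 2*c**2)
L = 164 (L = 6 - 2*(-99 + 20) = 6 - 2*(-79) = 6 + 158 = 164)
C(B) = 182 - 520*B + 2*B**2 (C(B) = 2*((B**2 - 260*B) - 7*(1 + 2*(-7))) = 2*((B**2 - 260*B) - 7*(1 - 14)) = 2*((B**2 - 260*B) - 7*(-13)) = 2*((B**2 - 260*B) + 91) = 2*(91 + B**2 - 260*B) = 182 - 520*B + 2*B**2)
-C(L) = -(182 - 520*164 + 2*164**2) = -(182 - 85280 + 2*26896) = -(182 - 85280 + 53792) = -1*(-31306) = 31306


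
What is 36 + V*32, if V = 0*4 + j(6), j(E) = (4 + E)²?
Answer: 3236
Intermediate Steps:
V = 100 (V = 0*4 + (4 + 6)² = 0 + 10² = 0 + 100 = 100)
36 + V*32 = 36 + 100*32 = 36 + 3200 = 3236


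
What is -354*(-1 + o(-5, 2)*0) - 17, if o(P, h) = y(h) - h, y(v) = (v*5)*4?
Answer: 337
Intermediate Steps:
y(v) = 20*v (y(v) = (5*v)*4 = 20*v)
o(P, h) = 19*h (o(P, h) = 20*h - h = 19*h)
-354*(-1 + o(-5, 2)*0) - 17 = -354*(-1 + (19*2)*0) - 17 = -354*(-1 + 38*0) - 17 = -354*(-1 + 0) - 17 = -354*(-1) - 17 = 354 - 17 = 337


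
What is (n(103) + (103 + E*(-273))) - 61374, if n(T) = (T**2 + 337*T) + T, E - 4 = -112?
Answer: 13636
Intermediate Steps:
E = -108 (E = 4 - 112 = -108)
n(T) = T**2 + 338*T
(n(103) + (103 + E*(-273))) - 61374 = (103*(338 + 103) + (103 - 108*(-273))) - 61374 = (103*441 + (103 + 29484)) - 61374 = (45423 + 29587) - 61374 = 75010 - 61374 = 13636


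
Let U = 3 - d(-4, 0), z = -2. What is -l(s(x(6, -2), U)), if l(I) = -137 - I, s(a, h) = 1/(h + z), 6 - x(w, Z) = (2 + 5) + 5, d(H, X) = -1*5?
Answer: 823/6 ≈ 137.17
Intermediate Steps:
d(H, X) = -5
x(w, Z) = -6 (x(w, Z) = 6 - ((2 + 5) + 5) = 6 - (7 + 5) = 6 - 1*12 = 6 - 12 = -6)
U = 8 (U = 3 - 1*(-5) = 3 + 5 = 8)
s(a, h) = 1/(-2 + h) (s(a, h) = 1/(h - 2) = 1/(-2 + h))
-l(s(x(6, -2), U)) = -(-137 - 1/(-2 + 8)) = -(-137 - 1/6) = -(-137 - 1*⅙) = -(-137 - ⅙) = -1*(-823/6) = 823/6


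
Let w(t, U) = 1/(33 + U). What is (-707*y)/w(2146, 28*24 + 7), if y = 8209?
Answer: -4132279256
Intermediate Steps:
(-707*y)/w(2146, 28*24 + 7) = (-707*8209)/(1/(33 + (28*24 + 7))) = -5803763/(1/(33 + (672 + 7))) = -5803763/(1/(33 + 679)) = -5803763/(1/712) = -5803763/1/712 = -5803763*712 = -4132279256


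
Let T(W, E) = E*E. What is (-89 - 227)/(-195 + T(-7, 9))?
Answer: 158/57 ≈ 2.7719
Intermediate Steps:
T(W, E) = E**2
(-89 - 227)/(-195 + T(-7, 9)) = (-89 - 227)/(-195 + 9**2) = -316/(-195 + 81) = -316/(-114) = -316*(-1/114) = 158/57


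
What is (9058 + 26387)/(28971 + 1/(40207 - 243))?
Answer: 283304796/231559409 ≈ 1.2235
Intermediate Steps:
(9058 + 26387)/(28971 + 1/(40207 - 243)) = 35445/(28971 + 1/39964) = 35445/(1157797045/39964) = 35445*(39964/1157797045) = 283304796/231559409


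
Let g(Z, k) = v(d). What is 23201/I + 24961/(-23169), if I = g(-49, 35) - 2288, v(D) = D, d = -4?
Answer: -198251527/17701116 ≈ -11.200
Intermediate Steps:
g(Z, k) = -4
I = -2292 (I = -4 - 2288 = -2292)
23201/I + 24961/(-23169) = 23201/(-2292) + 24961/(-23169) = 23201*(-1/2292) + 24961*(-1/23169) = -23201/2292 - 24961/23169 = -198251527/17701116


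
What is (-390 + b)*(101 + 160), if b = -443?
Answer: -217413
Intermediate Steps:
(-390 + b)*(101 + 160) = (-390 - 443)*(101 + 160) = -833*261 = -217413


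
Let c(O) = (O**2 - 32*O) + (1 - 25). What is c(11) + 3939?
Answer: 3684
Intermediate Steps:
c(O) = -24 + O**2 - 32*O (c(O) = (O**2 - 32*O) - 24 = -24 + O**2 - 32*O)
c(11) + 3939 = (-24 + 11**2 - 32*11) + 3939 = (-24 + 121 - 352) + 3939 = -255 + 3939 = 3684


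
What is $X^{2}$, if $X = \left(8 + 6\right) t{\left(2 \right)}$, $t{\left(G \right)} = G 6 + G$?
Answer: $38416$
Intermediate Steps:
$t{\left(G \right)} = 7 G$ ($t{\left(G \right)} = 6 G + G = 7 G$)
$X = 196$ ($X = \left(8 + 6\right) 7 \cdot 2 = 14 \cdot 14 = 196$)
$X^{2} = 196^{2} = 38416$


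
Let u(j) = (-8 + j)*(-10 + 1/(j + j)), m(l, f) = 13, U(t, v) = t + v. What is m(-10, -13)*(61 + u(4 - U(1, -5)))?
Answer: 793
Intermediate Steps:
u(j) = (-10 + 1/(2*j))*(-8 + j) (u(j) = (-8 + j)*(-10 + 1/(2*j)) = (-10 + 1/(2*j))*(-8 + j))
m(-10, -13)*(61 + u(4 - U(1, -5))) = 13*(61 + (161/2 - 10*(4 - (1 - 5)) - 4/(4 - (1 - 5)))) = 13*(61 + (161/2 - 10*(4 - 1*(-4)) - 4/(4 - 1*(-4)))) = 13*(61 + (161/2 - 10*(4 + 4) - 4/(4 + 4))) = 13*(61 + (161/2 - 10*8 - 4/8)) = 13*(61 + (161/2 - 80 - 4*1/8)) = 13*(61 + (161/2 - 80 - 1/2)) = 13*(61 + 0) = 13*61 = 793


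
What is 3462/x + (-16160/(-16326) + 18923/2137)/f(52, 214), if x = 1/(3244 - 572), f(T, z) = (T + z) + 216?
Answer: 77779451324974897/8408167542 ≈ 9.2505e+6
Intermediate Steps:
f(T, z) = 216 + T + z
x = 1/2672 ≈ 0.00037425
3462/x + (-16160/(-16326) + 18923/2137)/f(52, 214) = 3462/(1/2672) + (-16160/(-16326) + 18923/2137)/(216 + 52 + 214) = 3462*2672 + (-16160*(-1/16326) + 18923*(1/2137))/482 = 9250464 + (8080/8163 + 18923/2137)*(1/482) = 9250464 + (171735409/17444331)*(1/482) = 9250464 + 171735409/8408167542 = 77779451324974897/8408167542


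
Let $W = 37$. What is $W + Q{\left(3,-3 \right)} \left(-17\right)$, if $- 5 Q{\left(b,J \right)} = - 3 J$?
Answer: $\frac{338}{5} \approx 67.6$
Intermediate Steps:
$Q{\left(b,J \right)} = \frac{3 J}{5}$ ($Q{\left(b,J \right)} = - \frac{\left(-3\right) J}{5} = \frac{3 J}{5}$)
$W + Q{\left(3,-3 \right)} \left(-17\right) = 37 + \frac{3}{5} \left(-3\right) \left(-17\right) = 37 - - \frac{153}{5} = 37 + \frac{153}{5} = \frac{338}{5}$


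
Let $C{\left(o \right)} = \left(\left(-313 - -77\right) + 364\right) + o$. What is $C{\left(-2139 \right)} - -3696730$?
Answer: $3694719$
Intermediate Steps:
$C{\left(o \right)} = 128 + o$ ($C{\left(o \right)} = \left(\left(-313 + 77\right) + 364\right) + o = \left(-236 + 364\right) + o = 128 + o$)
$C{\left(-2139 \right)} - -3696730 = \left(128 - 2139\right) - -3696730 = -2011 + 3696730 = 3694719$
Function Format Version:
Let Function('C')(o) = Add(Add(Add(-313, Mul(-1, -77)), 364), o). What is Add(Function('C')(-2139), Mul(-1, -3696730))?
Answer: 3694719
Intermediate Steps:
Function('C')(o) = Add(128, o) (Function('C')(o) = Add(Add(Add(-313, 77), 364), o) = Add(Add(-236, 364), o) = Add(128, o))
Add(Function('C')(-2139), Mul(-1, -3696730)) = Add(Add(128, -2139), Mul(-1, -3696730)) = Add(-2011, 3696730) = 3694719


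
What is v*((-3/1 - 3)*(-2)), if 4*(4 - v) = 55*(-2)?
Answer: 378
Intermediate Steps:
v = 63/2 (v = 4 - 55*(-2)/4 = 4 - ¼*(-110) = 4 + 55/2 = 63/2 ≈ 31.500)
v*((-3/1 - 3)*(-2)) = 63*((-3/1 - 3)*(-2))/2 = 63*((-3*1 - 3)*(-2))/2 = 63*((-3 - 3)*(-2))/2 = 63*(-6*(-2))/2 = (63/2)*12 = 378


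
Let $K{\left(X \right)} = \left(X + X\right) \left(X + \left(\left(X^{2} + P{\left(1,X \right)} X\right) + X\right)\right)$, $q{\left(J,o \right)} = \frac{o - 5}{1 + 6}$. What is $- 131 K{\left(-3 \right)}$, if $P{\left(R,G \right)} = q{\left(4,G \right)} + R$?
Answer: $\frac{18864}{7} \approx 2694.9$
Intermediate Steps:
$q{\left(J,o \right)} = - \frac{5}{7} + \frac{o}{7}$ ($q{\left(J,o \right)} = \frac{-5 + o}{7} = \left(-5 + o\right) \frac{1}{7} = - \frac{5}{7} + \frac{o}{7}$)
$P{\left(R,G \right)} = - \frac{5}{7} + R + \frac{G}{7}$ ($P{\left(R,G \right)} = \left(- \frac{5}{7} + \frac{G}{7}\right) + R = - \frac{5}{7} + R + \frac{G}{7}$)
$K{\left(X \right)} = 2 X \left(X^{2} + 2 X + X \left(\frac{2}{7} + \frac{X}{7}\right)\right)$ ($K{\left(X \right)} = \left(X + X\right) \left(X + \left(\left(X^{2} + \left(- \frac{5}{7} + 1 + \frac{X}{7}\right) X\right) + X\right)\right) = 2 X \left(X + \left(\left(X^{2} + \left(\frac{2}{7} + \frac{X}{7}\right) X\right) + X\right)\right) = 2 X \left(X + \left(\left(X^{2} + X \left(\frac{2}{7} + \frac{X}{7}\right)\right) + X\right)\right) = 2 X \left(X + \left(X + X^{2} + X \left(\frac{2}{7} + \frac{X}{7}\right)\right)\right) = 2 X \left(X^{2} + 2 X + X \left(\frac{2}{7} + \frac{X}{7}\right)\right)$)
$- 131 K{\left(-3 \right)} = - 131 \frac{16 \left(-3\right)^{2} \left(2 - 3\right)}{7} = - 131 \cdot \frac{16}{7} \cdot 9 \left(-1\right) = \left(-131\right) \left(- \frac{144}{7}\right) = \frac{18864}{7}$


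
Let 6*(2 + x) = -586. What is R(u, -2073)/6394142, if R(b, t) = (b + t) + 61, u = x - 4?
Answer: -6347/19182426 ≈ -0.00033088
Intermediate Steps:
x = -299/3 (x = -2 + (⅙)*(-586) = -2 - 293/3 = -299/3 ≈ -99.667)
u = -311/3 (u = -299/3 - 4 = -311/3 ≈ -103.67)
R(b, t) = 61 + b + t
R(u, -2073)/6394142 = (61 - 311/3 - 2073)/6394142 = -6347/3*1/6394142 = -6347/19182426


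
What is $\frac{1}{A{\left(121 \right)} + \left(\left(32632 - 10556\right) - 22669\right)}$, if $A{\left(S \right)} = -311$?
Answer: $- \frac{1}{904} \approx -0.0011062$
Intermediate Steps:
$\frac{1}{A{\left(121 \right)} + \left(\left(32632 - 10556\right) - 22669\right)} = \frac{1}{-311 + \left(\left(32632 - 10556\right) - 22669\right)} = \frac{1}{-311 + \left(22076 - 22669\right)} = \frac{1}{-311 - 593} = \frac{1}{-904} = - \frac{1}{904}$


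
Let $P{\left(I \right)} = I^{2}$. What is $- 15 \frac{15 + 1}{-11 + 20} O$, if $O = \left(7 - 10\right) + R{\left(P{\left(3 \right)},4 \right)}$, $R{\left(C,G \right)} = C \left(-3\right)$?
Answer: $800$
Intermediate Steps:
$R{\left(C,G \right)} = - 3 C$
$O = -30$ ($O = \left(7 - 10\right) - 3 \cdot 3^{2} = -3 - 27 = -30$)
$- 15 \frac{15 + 1}{-11 + 20} O = - 15 \frac{15 + 1}{-11 + 20} \left(-30\right) = - 15 \cdot \frac{16}{9} \left(-30\right) = - 15 \cdot 16 \cdot \frac{1}{9} \left(-30\right) = \left(-15\right) \frac{16}{9} \left(-30\right) = \left(- \frac{80}{3}\right) \left(-30\right) = 800$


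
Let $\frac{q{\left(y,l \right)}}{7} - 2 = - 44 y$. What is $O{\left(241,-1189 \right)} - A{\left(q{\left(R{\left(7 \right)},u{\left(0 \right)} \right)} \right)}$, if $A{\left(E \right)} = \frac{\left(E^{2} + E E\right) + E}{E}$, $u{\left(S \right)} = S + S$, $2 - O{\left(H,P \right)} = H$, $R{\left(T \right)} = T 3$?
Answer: $12668$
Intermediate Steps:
$R{\left(T \right)} = 3 T$
$O{\left(H,P \right)} = 2 - H$
$u{\left(S \right)} = 2 S$
$q{\left(y,l \right)} = 14 - 308 y$ ($q{\left(y,l \right)} = 14 + 7 \left(- 44 y\right) = 14 - 308 y$)
$A{\left(E \right)} = \frac{E + 2 E^{2}}{E}$ ($A{\left(E \right)} = \frac{\left(E^{2} + E^{2}\right) + E}{E} = \frac{2 E^{2} + E}{E} = \frac{E + 2 E^{2}}{E}$)
$O{\left(241,-1189 \right)} - A{\left(q{\left(R{\left(7 \right)},u{\left(0 \right)} \right)} \right)} = \left(2 - 241\right) - \left(1 + 2 \left(14 - 308 \cdot 3 \cdot 7\right)\right) = \left(2 - 241\right) - \left(1 + 2 \left(14 - 6468\right)\right) = -239 - \left(1 + 2 \left(14 - 6468\right)\right) = -239 - \left(1 + 2 \left(-6454\right)\right) = -239 - \left(1 - 12908\right) = -239 - -12907 = -239 + 12907 = 12668$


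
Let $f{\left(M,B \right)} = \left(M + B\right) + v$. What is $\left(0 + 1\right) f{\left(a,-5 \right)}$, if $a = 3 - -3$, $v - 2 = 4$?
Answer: $7$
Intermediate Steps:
$v = 6$ ($v = 2 + 4 = 6$)
$a = 6$ ($a = 3 + 3 = 6$)
$f{\left(M,B \right)} = 6 + B + M$ ($f{\left(M,B \right)} = \left(M + B\right) + 6 = \left(B + M\right) + 6 = 6 + B + M$)
$\left(0 + 1\right) f{\left(a,-5 \right)} = \left(0 + 1\right) \left(6 - 5 + 6\right) = 1 \cdot 7 = 7$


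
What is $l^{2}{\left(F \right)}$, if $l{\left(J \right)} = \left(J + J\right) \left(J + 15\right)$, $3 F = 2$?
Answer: $\frac{35344}{81} \approx 436.35$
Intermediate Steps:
$F = \frac{2}{3}$ ($F = \frac{1}{3} \cdot 2 = \frac{2}{3} \approx 0.66667$)
$l{\left(J \right)} = 2 J \left(15 + J\right)$
$l^{2}{\left(F \right)} = \left(2 \cdot \frac{2}{3} \left(15 + \frac{2}{3}\right)\right)^{2} = \left(2 \cdot \frac{2}{3} \cdot \frac{47}{3}\right)^{2} = \left(\frac{188}{9}\right)^{2} = \frac{35344}{81}$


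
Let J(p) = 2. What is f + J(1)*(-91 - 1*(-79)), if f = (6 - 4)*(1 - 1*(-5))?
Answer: -12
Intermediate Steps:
f = 12 (f = 2*(1 + 5) = 2*6 = 12)
f + J(1)*(-91 - 1*(-79)) = 12 + 2*(-91 - 1*(-79)) = 12 + 2*(-91 + 79) = 12 + 2*(-12) = 12 - 24 = -12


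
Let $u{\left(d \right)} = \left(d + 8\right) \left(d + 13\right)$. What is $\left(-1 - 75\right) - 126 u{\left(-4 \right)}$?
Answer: $-4612$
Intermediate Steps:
$u{\left(d \right)} = \left(8 + d\right) \left(13 + d\right)$
$\left(-1 - 75\right) - 126 u{\left(-4 \right)} = \left(-1 - 75\right) - 126 \left(104 + \left(-4\right)^{2} + 21 \left(-4\right)\right) = \left(-1 - 75\right) - 126 \left(104 + 16 - 84\right) = -76 - 4536 = -4612$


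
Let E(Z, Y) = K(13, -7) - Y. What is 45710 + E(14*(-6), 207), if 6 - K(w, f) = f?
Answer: 45516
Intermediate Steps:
K(w, f) = 6 - f
E(Z, Y) = 13 - Y (E(Z, Y) = (6 - 1*(-7)) - Y = (6 + 7) - Y = 13 - Y)
45710 + E(14*(-6), 207) = 45710 + (13 - 1*207) = 45710 + (13 - 207) = 45710 - 194 = 45516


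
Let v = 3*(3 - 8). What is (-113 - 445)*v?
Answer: 8370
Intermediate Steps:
v = -15 (v = 3*(-5) = -15)
(-113 - 445)*v = (-113 - 445)*(-15) = -558*(-15) = 8370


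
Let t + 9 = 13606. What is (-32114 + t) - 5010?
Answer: -23527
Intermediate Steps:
t = 13597 (t = -9 + 13606 = 13597)
(-32114 + t) - 5010 = (-32114 + 13597) - 5010 = -18517 - 5010 = -23527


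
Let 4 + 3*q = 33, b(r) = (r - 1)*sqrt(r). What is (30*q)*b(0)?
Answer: 0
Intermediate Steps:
b(r) = sqrt(r)*(-1 + r) (b(r) = (-1 + r)*sqrt(r) = sqrt(r)*(-1 + r))
q = 29/3 (q = -4/3 + (1/3)*33 = -4/3 + 11 = 29/3 ≈ 9.6667)
(30*q)*b(0) = (30*(29/3))*(sqrt(0)*(-1 + 0)) = 290*(0*(-1)) = 290*0 = 0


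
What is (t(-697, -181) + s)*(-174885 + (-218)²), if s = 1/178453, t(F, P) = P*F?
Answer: -2867290307833042/178453 ≈ -1.6067e+10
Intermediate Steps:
t(F, P) = F*P
s = 1/178453 ≈ 5.6037e-6
(t(-697, -181) + s)*(-174885 + (-218)²) = (-697*(-181) + 1/178453)*(-174885 + (-218)²) = (126157 + 1/178453)*(-174885 + 47524) = (22513095122/178453)*(-127361) = -2867290307833042/178453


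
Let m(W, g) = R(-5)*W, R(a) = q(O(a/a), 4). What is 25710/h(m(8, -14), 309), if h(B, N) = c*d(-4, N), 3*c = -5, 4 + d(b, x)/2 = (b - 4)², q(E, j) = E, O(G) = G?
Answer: -2571/20 ≈ -128.55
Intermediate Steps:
d(b, x) = -8 + 2*(-4 + b)² (d(b, x) = -8 + 2*(b - 4)² = -8 + 2*(-4 + b)²)
c = -5/3 (c = (⅓)*(-5) = -5/3 ≈ -1.6667)
R(a) = 1 (R(a) = a/a = 1)
m(W, g) = W (m(W, g) = 1*W = W)
h(B, N) = -200 (h(B, N) = -5*(-8 + 2*(-4 - 4)²)/3 = -5*(-8 + 2*(-8)²)/3 = -5*(-8 + 2*64)/3 = -5*(-8 + 128)/3 = -5/3*120 = -200)
25710/h(m(8, -14), 309) = 25710/(-200) = 25710*(-1/200) = -2571/20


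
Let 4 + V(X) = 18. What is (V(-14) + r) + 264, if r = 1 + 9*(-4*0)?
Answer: 279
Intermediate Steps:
V(X) = 14 (V(X) = -4 + 18 = 14)
r = 1 (r = 1 + 9*0 = 1 + 0 = 1)
(V(-14) + r) + 264 = (14 + 1) + 264 = 15 + 264 = 279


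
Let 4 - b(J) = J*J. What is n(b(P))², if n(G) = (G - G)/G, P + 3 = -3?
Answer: 0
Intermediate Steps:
P = -6 (P = -3 - 3 = -6)
b(J) = 4 - J² (b(J) = 4 - J*J = 4 - J²)
n(G) = 0 (n(G) = 0/G = 0)
n(b(P))² = 0² = 0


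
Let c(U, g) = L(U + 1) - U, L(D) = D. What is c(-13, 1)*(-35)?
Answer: -35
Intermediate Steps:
c(U, g) = 1 (c(U, g) = (U + 1) - U = (1 + U) - U = 1)
c(-13, 1)*(-35) = 1*(-35) = -35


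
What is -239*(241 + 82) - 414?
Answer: -77611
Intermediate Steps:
-239*(241 + 82) - 414 = -239*323 - 414 = -77197 - 414 = -77611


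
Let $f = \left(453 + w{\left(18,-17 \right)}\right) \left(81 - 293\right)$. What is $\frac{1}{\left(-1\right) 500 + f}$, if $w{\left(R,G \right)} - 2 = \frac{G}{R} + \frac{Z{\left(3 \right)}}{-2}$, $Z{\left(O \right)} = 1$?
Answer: $- \frac{9}{869884} \approx -1.0346 \cdot 10^{-5}$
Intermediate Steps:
$w{\left(R,G \right)} = \frac{3}{2} + \frac{G}{R}$ ($w{\left(R,G \right)} = 2 + \left(\frac{G}{R} + 1 \frac{1}{-2}\right) = 2 + \left(\frac{G}{R} + 1 \left(- \frac{1}{2}\right)\right) = 2 + \left(\frac{G}{R} - \frac{1}{2}\right) = 2 + \left(- \frac{1}{2} + \frac{G}{R}\right) = \frac{3}{2} + \frac{G}{R}$)
$f = - \frac{865384}{9}$ ($f = \left(453 + \left(\frac{3}{2} - \frac{17}{18}\right)\right) \left(81 - 293\right) = \left(453 + \left(\frac{3}{2} - \frac{17}{18}\right)\right) \left(-212\right) = \left(453 + \frac{5}{9}\right) \left(-212\right) = \frac{4082}{9} \left(-212\right) = - \frac{865384}{9} \approx -96154.0$)
$\frac{1}{\left(-1\right) 500 + f} = \frac{1}{\left(-1\right) 500 - \frac{865384}{9}} = \frac{1}{-500 - \frac{865384}{9}} = \frac{1}{- \frac{869884}{9}} = - \frac{9}{869884}$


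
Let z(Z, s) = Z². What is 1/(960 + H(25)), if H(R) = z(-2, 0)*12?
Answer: 1/1008 ≈ 0.00099206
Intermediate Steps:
H(R) = 48 (H(R) = (-2)²*12 = 4*12 = 48)
1/(960 + H(25)) = 1/(960 + 48) = 1/1008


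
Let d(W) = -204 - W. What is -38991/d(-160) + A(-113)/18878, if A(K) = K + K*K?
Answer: 368314481/415316 ≈ 886.83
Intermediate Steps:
A(K) = K + K²
-38991/d(-160) + A(-113)/18878 = -38991/(-204 - 1*(-160)) - 113*(1 - 113)/18878 = -38991/(-204 + 160) - 113*(-112)*(1/18878) = -38991/(-44) + 12656*(1/18878) = -38991*(-1/44) + 6328/9439 = 38991/44 + 6328/9439 = 368314481/415316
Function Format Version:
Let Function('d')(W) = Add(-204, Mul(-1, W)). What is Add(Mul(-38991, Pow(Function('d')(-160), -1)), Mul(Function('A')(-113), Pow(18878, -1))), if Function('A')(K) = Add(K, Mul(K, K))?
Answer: Rational(368314481, 415316) ≈ 886.83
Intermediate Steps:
Function('A')(K) = Add(K, Pow(K, 2))
Add(Mul(-38991, Pow(Function('d')(-160), -1)), Mul(Function('A')(-113), Pow(18878, -1))) = Add(Mul(-38991, Pow(Add(-204, Mul(-1, -160)), -1)), Mul(Mul(-113, Add(1, -113)), Pow(18878, -1))) = Add(Mul(-38991, Pow(Add(-204, 160), -1)), Mul(Mul(-113, -112), Rational(1, 18878))) = Add(Mul(-38991, Pow(-44, -1)), Mul(12656, Rational(1, 18878))) = Add(Mul(-38991, Rational(-1, 44)), Rational(6328, 9439)) = Add(Rational(38991, 44), Rational(6328, 9439)) = Rational(368314481, 415316)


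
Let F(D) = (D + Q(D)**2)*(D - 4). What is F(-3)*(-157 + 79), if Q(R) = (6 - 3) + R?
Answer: -1638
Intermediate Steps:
Q(R) = 3 + R
F(D) = (-4 + D)*(D + (3 + D)**2) (F(D) = (D + (3 + D)**2)*(D - 4) = (D + (3 + D)**2)*(-4 + D) = (-4 + D)*(D + (3 + D)**2))
F(-3)*(-157 + 79) = (-36 + (-3)**3 - 19*(-3) + 3*(-3)**2)*(-157 + 79) = (-36 - 27 + 57 + 3*9)*(-78) = (-36 - 27 + 57 + 27)*(-78) = 21*(-78) = -1638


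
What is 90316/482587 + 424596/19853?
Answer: 206697553400/9580799711 ≈ 21.574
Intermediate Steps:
90316/482587 + 424596/19853 = 206697553400/9580799711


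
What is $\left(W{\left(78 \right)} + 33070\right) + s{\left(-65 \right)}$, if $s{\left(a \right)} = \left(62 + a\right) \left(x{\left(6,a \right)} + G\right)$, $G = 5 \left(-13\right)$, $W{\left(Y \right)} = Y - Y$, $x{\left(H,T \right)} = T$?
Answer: $33460$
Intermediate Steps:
$W{\left(Y \right)} = 0$
$G = -65$
$s{\left(a \right)} = \left(-65 + a\right) \left(62 + a\right)$ ($s{\left(a \right)} = \left(62 + a\right) \left(a - 65\right) = \left(62 + a\right) \left(-65 + a\right) = \left(-65 + a\right) \left(62 + a\right)$)
$\left(W{\left(78 \right)} + 33070\right) + s{\left(-65 \right)} = \left(0 + 33070\right) - \left(3835 - 4225\right) = 33070 + \left(-4030 + 4225 + 195\right) = 33070 + 390 = 33460$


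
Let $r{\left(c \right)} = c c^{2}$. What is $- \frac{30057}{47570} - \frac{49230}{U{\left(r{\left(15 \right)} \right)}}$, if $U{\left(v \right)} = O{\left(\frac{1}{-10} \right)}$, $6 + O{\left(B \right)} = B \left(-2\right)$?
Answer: $\frac{11708483847}{1379530} \approx 8487.3$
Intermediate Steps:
$r{\left(c \right)} = c^{3}$
$O{\left(B \right)} = -6 - 2 B$ ($O{\left(B \right)} = -6 + B \left(-2\right) = -6 - 2 B$)
$U{\left(v \right)} = - \frac{29}{5}$ ($U{\left(v \right)} = -6 - \frac{2}{-10} = -6 - - \frac{1}{5} = -6 + \frac{1}{5} = - \frac{29}{5}$)
$- \frac{30057}{47570} - \frac{49230}{U{\left(r{\left(15 \right)} \right)}} = - \frac{30057}{47570} - \frac{49230}{- \frac{29}{5}} = \left(-30057\right) \frac{1}{47570} - - \frac{246150}{29} = - \frac{30057}{47570} + \frac{246150}{29} = \frac{11708483847}{1379530}$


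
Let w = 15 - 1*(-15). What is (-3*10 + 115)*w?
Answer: 2550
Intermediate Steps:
w = 30 (w = 15 + 15 = 30)
(-3*10 + 115)*w = (-3*10 + 115)*30 = (-30 + 115)*30 = 85*30 = 2550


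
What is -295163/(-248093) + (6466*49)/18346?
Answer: 42009678980/2275757089 ≈ 18.460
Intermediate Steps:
-295163/(-248093) + (6466*49)/18346 = -295163*(-1/248093) + 316834*(1/18346) = 295163/248093 + 158417/9173 = 42009678980/2275757089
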